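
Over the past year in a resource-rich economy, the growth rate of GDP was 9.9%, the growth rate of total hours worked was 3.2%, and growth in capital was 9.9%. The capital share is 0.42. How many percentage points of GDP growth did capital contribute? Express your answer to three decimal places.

4.158 percentage points

Contribution = share × growth = 0.42 × 9.9 = 4.158 pp.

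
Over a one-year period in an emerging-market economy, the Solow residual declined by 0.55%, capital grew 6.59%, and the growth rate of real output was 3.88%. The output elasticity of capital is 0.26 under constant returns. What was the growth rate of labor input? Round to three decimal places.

Labor's share = 1 − 0.26 = 0.74.
gY = gA + 0.26×6.59 + 0.74×g.
0.74×g = 3.88 + 0.55 − 1.7134 = 2.7166.
g = 2.7166 / 0.74 = 3.67108%.

Labor input growth was 3.671%.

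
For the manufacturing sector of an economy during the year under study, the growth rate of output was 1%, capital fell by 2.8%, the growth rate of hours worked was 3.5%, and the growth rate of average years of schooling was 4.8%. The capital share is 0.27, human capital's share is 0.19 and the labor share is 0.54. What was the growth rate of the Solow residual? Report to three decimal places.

Labor's share = 1 − 0.27 − 0.19 = 0.54.
Capital: 0.27 × (-2.8) = -0.756 pp.
Average years of schooling: 0.19 × 4.8 = 0.912 pp.
Hours worked: 0.54 × 3.5 = 1.89 pp.
TFP growth = 1 − 2.046 = -1.046%.

-1.046%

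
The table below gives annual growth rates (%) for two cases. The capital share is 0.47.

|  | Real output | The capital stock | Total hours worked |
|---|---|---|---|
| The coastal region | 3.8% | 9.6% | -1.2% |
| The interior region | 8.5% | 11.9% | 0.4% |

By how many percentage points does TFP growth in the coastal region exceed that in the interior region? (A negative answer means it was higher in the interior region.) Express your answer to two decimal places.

Labor's share = 1 − 0.47 = 0.53.
The coastal region: TFP = 3.8 − 4.512 + 0.636 = -0.076%.
The interior region: TFP = 8.5 − 5.593 − 0.212 = 2.695%.
Difference = -0.076 − (2.695) = -2.771 pp.

-2.77 percentage points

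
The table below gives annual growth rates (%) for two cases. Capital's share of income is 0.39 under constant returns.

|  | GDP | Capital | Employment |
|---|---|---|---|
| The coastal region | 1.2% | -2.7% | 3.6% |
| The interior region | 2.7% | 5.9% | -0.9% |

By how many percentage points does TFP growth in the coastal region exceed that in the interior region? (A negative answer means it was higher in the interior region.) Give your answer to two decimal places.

-0.89 percentage points

Labor's share = 1 − 0.39 = 0.61.
The coastal region: TFP = 1.2 + 1.053 − 2.196 = 0.057%.
The interior region: TFP = 2.7 − 2.301 + 0.549 = 0.948%.
Difference = 0.057 − (0.948) = -0.891 pp.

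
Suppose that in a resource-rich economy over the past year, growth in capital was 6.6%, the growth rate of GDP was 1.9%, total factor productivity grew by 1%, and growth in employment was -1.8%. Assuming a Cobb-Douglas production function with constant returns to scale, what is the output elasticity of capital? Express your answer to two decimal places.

α = 0.32

gY = gA + α·gK + (1−α)·gL, so gY − gA − gL = α(gK − gL).
1.9 − 1 + 1.8 = α × (6.6 − (-1.8)).
2.7 = 8.4 α, so α = 0.3214.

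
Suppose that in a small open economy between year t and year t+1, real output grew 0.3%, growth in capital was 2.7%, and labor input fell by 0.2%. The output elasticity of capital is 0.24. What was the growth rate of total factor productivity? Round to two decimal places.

Labor's share = 1 − 0.24 = 0.76.
Capital: 0.24 × 2.7 = 0.648 pp.
Labor input: 0.76 × (-0.2) = -0.152 pp.
TFP growth = 0.3 − 0.496 = -0.196%.

-0.20%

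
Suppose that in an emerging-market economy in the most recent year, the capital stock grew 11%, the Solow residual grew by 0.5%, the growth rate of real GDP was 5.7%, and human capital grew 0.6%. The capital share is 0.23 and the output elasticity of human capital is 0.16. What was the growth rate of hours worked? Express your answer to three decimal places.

Labor's share = 1 − 0.23 − 0.16 = 0.61.
gY = gA + 0.23×11 + 0.16×0.6 + 0.61×g.
0.61×g = 5.7 − 0.5 − 2.626 = 2.574.
g = 2.574 / 0.61 = 4.21967%.

4.220%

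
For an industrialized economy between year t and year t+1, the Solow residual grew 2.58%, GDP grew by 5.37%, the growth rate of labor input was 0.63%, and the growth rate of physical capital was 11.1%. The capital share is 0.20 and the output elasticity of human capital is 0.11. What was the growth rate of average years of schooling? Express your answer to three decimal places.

1.230%

Labor's share = 1 − 0.2 − 0.11 = 0.69.
gY = gA + 0.2×11.1 + 0.69×0.63 + 0.11×g.
0.11×g = 5.37 − 2.58 − 2.6547 = 0.1353.
g = 0.1353 / 0.11 = 1.23%.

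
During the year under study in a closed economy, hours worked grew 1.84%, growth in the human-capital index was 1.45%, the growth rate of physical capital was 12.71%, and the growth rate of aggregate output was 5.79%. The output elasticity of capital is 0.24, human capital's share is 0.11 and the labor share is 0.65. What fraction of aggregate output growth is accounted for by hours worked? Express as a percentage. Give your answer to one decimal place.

Labor's share = 1 − 0.24 − 0.11 = 0.65.
Hours worked contributed 0.65 × 1.84 = 1.196 pp.
Share of growth = 1.196 / 5.79 × 100 = 20.656%.

Hours worked accounted for 20.7% of growth.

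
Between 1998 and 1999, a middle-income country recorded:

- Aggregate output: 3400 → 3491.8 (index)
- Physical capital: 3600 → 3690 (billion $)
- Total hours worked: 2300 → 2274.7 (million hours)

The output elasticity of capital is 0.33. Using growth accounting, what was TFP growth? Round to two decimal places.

2.61%

Aggregate output growth = (3491.8 − 3400) / 3400 = 2.7%.
Physical capital growth = (3690 − 3600) / 3600 = 2.5%.
Total hours worked growth = (2274.7 − 2300) / 2300 = -1.1%.
Labor's share = 1 − 0.33 = 0.67.
Physical capital: 0.33 × 2.5 = 0.825 pp.
Total hours worked: 0.67 × (-1.1) = -0.737 pp.
TFP growth = 2.7 − 0.088 = 2.612%.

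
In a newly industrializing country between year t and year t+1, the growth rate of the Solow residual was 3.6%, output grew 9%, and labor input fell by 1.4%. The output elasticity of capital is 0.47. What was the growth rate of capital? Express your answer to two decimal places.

13.07%

Labor's share = 1 − 0.47 = 0.53.
gY = gA + 0.53×(-1.4) + 0.47×g.
0.47×g = 9 − 3.6 + 0.742 = 6.142.
g = 6.142 / 0.47 = 13.0681%.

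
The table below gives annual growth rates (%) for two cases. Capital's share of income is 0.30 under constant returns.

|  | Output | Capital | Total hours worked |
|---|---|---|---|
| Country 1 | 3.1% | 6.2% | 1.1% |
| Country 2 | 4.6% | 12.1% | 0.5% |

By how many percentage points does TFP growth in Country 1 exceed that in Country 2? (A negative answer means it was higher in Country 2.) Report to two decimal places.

-0.15 percentage points

Labor's share = 1 − 0.3 = 0.7.
Country 1: TFP = 3.1 − 1.86 − 0.77 = 0.47%.
Country 2: TFP = 4.6 − 3.63 − 0.35 = 0.62%.
Difference = 0.47 − (0.62) = -0.15 pp.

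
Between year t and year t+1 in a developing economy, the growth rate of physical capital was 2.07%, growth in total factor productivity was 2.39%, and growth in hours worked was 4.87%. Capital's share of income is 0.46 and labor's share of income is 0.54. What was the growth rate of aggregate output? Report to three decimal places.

Aggregate output growth was 5.972%.

Labor's share = 1 − 0.46 = 0.54.
Physical capital: 0.46 × 2.07 = 0.9522 pp.
Hours worked: 0.54 × 4.87 = 2.6298 pp.
Output growth = 2.39 + 3.582 = 5.972%.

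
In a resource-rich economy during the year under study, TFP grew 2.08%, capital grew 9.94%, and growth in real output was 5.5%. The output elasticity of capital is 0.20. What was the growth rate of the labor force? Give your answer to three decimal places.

The labor force growth was 1.790%.

Labor's share = 1 − 0.2 = 0.8.
gY = gA + 0.2×9.94 + 0.8×g.
0.8×g = 5.5 − 2.08 − 1.988 = 1.432.
g = 1.432 / 0.8 = 1.79%.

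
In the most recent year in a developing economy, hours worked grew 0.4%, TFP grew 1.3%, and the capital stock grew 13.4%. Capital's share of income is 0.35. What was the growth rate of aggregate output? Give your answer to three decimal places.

6.250%

Labor's share = 1 − 0.35 = 0.65.
The capital stock: 0.35 × 13.4 = 4.69 pp.
Hours worked: 0.65 × 0.4 = 0.26 pp.
Output growth = 1.3 + 4.95 = 6.25%.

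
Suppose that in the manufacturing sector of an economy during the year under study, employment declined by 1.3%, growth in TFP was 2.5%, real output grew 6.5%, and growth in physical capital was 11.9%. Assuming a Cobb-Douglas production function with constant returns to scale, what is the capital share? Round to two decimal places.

gY = gA + α·gK + (1−α)·gL, so gY − gA − gL = α(gK − gL).
6.5 − 2.5 + 1.3 = α × (11.9 − (-1.3)).
5.3 = 13.2 α, so α = 0.4015.

The capital share is 0.40.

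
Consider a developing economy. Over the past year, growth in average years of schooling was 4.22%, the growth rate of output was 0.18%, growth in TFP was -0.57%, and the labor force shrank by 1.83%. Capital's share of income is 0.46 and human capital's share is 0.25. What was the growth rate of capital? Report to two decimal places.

0.49%

Labor's share = 1 − 0.46 − 0.25 = 0.29.
gY = gA + 0.25×4.22 + 0.29×(-1.83) + 0.46×g.
0.46×g = 0.18 + 0.57 − 0.5243 = 0.2257.
g = 0.2257 / 0.46 = 0.4907%.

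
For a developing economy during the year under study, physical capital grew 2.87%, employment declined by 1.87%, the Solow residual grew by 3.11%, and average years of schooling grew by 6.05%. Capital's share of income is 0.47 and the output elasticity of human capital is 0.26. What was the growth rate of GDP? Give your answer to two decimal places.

Labor's share = 1 − 0.47 − 0.26 = 0.27.
Physical capital: 0.47 × 2.87 = 1.3489 pp.
Average years of schooling: 0.26 × 6.05 = 1.573 pp.
Employment: 0.27 × (-1.87) = -0.5049 pp.
Output growth = 3.11 + 2.417 = 5.527%.

GDP grew 5.53%.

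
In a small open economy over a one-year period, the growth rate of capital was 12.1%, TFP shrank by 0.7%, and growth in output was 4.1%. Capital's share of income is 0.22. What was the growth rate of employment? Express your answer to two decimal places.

2.74%

Labor's share = 1 − 0.22 = 0.78.
gY = gA + 0.22×12.1 + 0.78×g.
0.78×g = 4.1 + 0.7 − 2.662 = 2.138.
g = 2.138 / 0.78 = 2.741%.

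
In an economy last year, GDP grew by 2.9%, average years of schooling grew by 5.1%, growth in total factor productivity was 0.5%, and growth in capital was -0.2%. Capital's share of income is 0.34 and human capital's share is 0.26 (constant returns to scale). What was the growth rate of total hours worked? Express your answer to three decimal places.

Total hours worked grew 2.855%.

Labor's share = 1 − 0.34 − 0.26 = 0.4.
gY = gA + 0.34×(-0.2) + 0.26×5.1 + 0.4×g.
0.4×g = 2.9 − 0.5 − 1.258 = 1.142.
g = 1.142 / 0.4 = 2.855%.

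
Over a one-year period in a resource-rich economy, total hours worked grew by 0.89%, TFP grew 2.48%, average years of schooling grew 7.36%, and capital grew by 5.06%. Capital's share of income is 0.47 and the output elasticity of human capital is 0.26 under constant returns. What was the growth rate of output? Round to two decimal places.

Labor's share = 1 − 0.47 − 0.26 = 0.27.
Capital: 0.47 × 5.06 = 2.3782 pp.
Average years of schooling: 0.26 × 7.36 = 1.9136 pp.
Total hours worked: 0.27 × 0.89 = 0.2403 pp.
Output growth = 2.48 + 4.5321 = 7.0121%.

7.01%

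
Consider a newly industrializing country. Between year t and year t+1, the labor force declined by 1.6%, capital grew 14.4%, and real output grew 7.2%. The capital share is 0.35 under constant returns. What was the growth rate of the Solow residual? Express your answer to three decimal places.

Labor's share = 1 − 0.35 = 0.65.
Capital: 0.35 × 14.4 = 5.04 pp.
The labor force: 0.65 × (-1.6) = -1.04 pp.
TFP growth = 7.2 − 4 = 3.2%.

3.200%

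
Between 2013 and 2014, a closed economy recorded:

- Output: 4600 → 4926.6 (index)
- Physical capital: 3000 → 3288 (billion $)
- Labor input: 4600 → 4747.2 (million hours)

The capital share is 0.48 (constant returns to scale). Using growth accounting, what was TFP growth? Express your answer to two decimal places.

Output growth = (4926.6 − 4600) / 4600 = 7.1%.
Physical capital growth = (3288 − 3000) / 3000 = 9.6%.
Labor input growth = (4747.2 − 4600) / 4600 = 3.2%.
Labor's share = 1 − 0.48 = 0.52.
Physical capital: 0.48 × 9.6 = 4.608 pp.
Labor input: 0.52 × 3.2 = 1.664 pp.
TFP growth = 7.1 − 6.272 = 0.828%.

TFP grew 0.83%.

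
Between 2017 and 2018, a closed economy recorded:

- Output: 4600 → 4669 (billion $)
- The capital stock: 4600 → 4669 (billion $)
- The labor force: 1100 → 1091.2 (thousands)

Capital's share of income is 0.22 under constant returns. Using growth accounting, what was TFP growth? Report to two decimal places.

TFP growth was 1.79%.

Output growth = (4669 − 4600) / 4600 = 1.5%.
The capital stock growth = (4669 − 4600) / 4600 = 1.5%.
The labor force growth = (1091.2 − 1100) / 1100 = -0.8%.
Labor's share = 1 − 0.22 = 0.78.
The capital stock: 0.22 × 1.5 = 0.33 pp.
The labor force: 0.78 × (-0.8) = -0.624 pp.
TFP growth = 1.5 + 0.294 = 1.794%.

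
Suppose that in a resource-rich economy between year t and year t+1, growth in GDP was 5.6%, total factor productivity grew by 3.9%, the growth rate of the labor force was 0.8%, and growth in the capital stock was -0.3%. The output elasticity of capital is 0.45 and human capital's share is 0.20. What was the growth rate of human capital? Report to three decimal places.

Labor's share = 1 − 0.45 − 0.2 = 0.35.
gY = gA + 0.45×(-0.3) + 0.35×0.8 + 0.2×g.
0.2×g = 5.6 − 3.9 − 0.145 = 1.555.
g = 1.555 / 0.2 = 7.775%.

Human capital growth was 7.775%.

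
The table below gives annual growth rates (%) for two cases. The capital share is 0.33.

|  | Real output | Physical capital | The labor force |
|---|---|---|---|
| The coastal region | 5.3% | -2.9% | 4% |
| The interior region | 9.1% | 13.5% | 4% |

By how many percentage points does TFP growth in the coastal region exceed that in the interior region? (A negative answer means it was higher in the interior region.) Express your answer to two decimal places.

1.61 percentage points

Labor's share = 1 − 0.33 = 0.67.
The coastal region: TFP = 5.3 + 0.957 − 2.68 = 3.577%.
The interior region: TFP = 9.1 − 4.455 − 2.68 = 1.965%.
Difference = 3.577 − (1.965) = 1.612 pp.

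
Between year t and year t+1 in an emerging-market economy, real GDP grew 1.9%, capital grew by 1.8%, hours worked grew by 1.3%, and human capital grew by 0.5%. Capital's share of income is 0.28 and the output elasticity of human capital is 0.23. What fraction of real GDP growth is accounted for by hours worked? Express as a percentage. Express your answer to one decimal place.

Hours worked accounted for 33.5% of growth.

Labor's share = 1 − 0.28 − 0.23 = 0.49.
Hours worked contributed 0.49 × 1.3 = 0.637 pp.
Share of growth = 0.637 / 1.9 × 100 = 33.526%.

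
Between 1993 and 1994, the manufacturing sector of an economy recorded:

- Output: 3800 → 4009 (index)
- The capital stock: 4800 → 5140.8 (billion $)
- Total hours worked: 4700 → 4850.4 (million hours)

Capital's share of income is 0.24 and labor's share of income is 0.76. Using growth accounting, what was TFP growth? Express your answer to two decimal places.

TFP growth was 1.36%.

Output growth = (4009 − 3800) / 3800 = 5.5%.
The capital stock growth = (5140.8 − 4800) / 4800 = 7.1%.
Total hours worked growth = (4850.4 − 4700) / 4700 = 3.2%.
Labor's share = 1 − 0.24 = 0.76.
The capital stock: 0.24 × 7.1 = 1.704 pp.
Total hours worked: 0.76 × 3.2 = 2.432 pp.
TFP growth = 5.5 − 4.136 = 1.364%.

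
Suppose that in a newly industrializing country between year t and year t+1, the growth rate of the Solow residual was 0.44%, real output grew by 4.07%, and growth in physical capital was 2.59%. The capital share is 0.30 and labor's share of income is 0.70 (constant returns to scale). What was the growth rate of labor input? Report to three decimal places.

Labor's share = 1 − 0.3 = 0.7.
gY = gA + 0.3×2.59 + 0.7×g.
0.7×g = 4.07 − 0.44 − 0.777 = 2.853.
g = 2.853 / 0.7 = 4.07571%.

4.076%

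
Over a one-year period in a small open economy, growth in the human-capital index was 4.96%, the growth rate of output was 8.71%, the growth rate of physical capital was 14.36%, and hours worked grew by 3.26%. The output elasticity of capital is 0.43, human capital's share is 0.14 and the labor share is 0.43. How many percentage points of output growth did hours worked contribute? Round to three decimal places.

Labor's share = 1 − 0.43 − 0.14 = 0.43.
Contribution = share × growth = 0.43 × 3.26 = 1.4018 pp.

1.402 pp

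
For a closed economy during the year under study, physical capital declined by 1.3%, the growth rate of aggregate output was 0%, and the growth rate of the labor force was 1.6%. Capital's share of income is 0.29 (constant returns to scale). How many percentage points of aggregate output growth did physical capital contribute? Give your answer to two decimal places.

-0.38

Contribution = share × growth = 0.29 × (-1.3) = -0.377 pp.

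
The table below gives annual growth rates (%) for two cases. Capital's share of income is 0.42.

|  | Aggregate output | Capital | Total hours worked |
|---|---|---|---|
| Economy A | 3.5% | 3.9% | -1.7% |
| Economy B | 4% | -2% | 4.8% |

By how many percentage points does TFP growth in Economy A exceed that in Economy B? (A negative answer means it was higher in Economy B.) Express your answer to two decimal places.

Labor's share = 1 − 0.42 = 0.58.
Economy A: TFP = 3.5 − 1.638 + 0.986 = 2.848%.
Economy B: TFP = 4 + 0.84 − 2.784 = 2.056%.
Difference = 2.848 − (2.056) = 0.792 pp.

0.79 percentage points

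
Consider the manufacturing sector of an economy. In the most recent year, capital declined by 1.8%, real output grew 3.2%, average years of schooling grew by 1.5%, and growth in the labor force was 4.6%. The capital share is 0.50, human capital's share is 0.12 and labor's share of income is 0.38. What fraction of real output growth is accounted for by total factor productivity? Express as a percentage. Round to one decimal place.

Total factor productivity accounted for 67.9% of growth.

Labor's share = 1 − 0.5 − 0.12 = 0.38.
Capital: 0.5 × (-1.8) = -0.9 pp.
Average years of schooling: 0.12 × 1.5 = 0.18 pp.
The labor force: 0.38 × 4.6 = 1.748 pp.
TFP growth = 3.2 − 1.028 = 2.172%.
TFP share of growth = 2.172 / 3.2 × 100 = 67.875%.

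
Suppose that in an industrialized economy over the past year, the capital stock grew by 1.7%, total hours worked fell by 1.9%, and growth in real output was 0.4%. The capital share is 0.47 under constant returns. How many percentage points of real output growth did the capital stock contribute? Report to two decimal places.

Contribution = share × growth = 0.47 × 1.7 = 0.799 pp.

0.80 percentage points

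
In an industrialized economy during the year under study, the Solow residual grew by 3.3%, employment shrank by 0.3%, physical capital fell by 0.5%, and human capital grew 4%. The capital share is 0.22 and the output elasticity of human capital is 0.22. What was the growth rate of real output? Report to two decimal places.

Real output grew 3.90%.

Labor's share = 1 − 0.22 − 0.22 = 0.56.
Physical capital: 0.22 × (-0.5) = -0.11 pp.
Human capital: 0.22 × 4 = 0.88 pp.
Employment: 0.56 × (-0.3) = -0.168 pp.
Output growth = 3.3 + 0.602 = 3.902%.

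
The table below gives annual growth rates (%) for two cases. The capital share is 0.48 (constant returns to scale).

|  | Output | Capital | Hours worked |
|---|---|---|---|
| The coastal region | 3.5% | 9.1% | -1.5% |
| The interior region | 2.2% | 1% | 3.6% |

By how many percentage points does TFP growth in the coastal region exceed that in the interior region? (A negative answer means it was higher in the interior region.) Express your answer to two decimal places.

Labor's share = 1 − 0.48 = 0.52.
The coastal region: TFP = 3.5 − 4.368 + 0.78 = -0.088%.
The interior region: TFP = 2.2 − 0.48 − 1.872 = -0.152%.
Difference = -0.088 − (-0.152) = 0.064 pp.

0.06 percentage points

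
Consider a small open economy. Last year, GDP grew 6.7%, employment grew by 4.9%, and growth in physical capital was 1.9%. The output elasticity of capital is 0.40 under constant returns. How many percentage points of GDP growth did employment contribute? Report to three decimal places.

2.940

Labor's share = 1 − 0.4 = 0.6.
Contribution = share × growth = 0.6 × 4.9 = 2.94 pp.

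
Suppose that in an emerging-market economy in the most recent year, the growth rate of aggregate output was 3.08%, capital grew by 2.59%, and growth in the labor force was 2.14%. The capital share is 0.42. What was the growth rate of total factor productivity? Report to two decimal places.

Labor's share = 1 − 0.42 = 0.58.
Capital: 0.42 × 2.59 = 1.0878 pp.
The labor force: 0.58 × 2.14 = 1.2412 pp.
TFP growth = 3.08 − 2.329 = 0.751%.

0.75%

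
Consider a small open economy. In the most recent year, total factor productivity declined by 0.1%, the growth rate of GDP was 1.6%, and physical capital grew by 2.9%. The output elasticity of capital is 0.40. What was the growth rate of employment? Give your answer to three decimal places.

Employment grew 0.900%.

Labor's share = 1 − 0.4 = 0.6.
gY = gA + 0.4×2.9 + 0.6×g.
0.6×g = 1.6 + 0.1 − 1.16 = 0.54.
g = 0.54 / 0.6 = 0.9%.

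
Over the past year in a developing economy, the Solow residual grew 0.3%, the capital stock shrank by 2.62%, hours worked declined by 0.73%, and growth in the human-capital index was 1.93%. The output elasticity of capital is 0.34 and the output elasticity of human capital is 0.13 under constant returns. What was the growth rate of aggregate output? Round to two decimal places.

-0.73%

Labor's share = 1 − 0.34 − 0.13 = 0.53.
The capital stock: 0.34 × (-2.62) = -0.8908 pp.
The human-capital index: 0.13 × 1.93 = 0.2509 pp.
Hours worked: 0.53 × (-0.73) = -0.3869 pp.
Output growth = 0.3 + (-1.0268) = -0.7268%.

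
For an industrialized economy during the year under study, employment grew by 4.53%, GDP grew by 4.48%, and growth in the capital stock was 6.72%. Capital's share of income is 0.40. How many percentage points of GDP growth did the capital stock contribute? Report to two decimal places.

Contribution = share × growth = 0.4 × 6.72 = 2.688 pp.

2.69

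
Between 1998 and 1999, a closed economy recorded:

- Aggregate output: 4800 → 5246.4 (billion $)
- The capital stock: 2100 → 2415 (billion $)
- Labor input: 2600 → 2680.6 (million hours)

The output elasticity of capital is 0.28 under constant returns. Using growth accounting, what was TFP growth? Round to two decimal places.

TFP grew 2.87%.

Aggregate output growth = (5246.4 − 4800) / 4800 = 9.3%.
The capital stock growth = (2415 − 2100) / 2100 = 15%.
Labor input growth = (2680.6 − 2600) / 2600 = 3.1%.
Labor's share = 1 − 0.28 = 0.72.
The capital stock: 0.28 × 15 = 4.2 pp.
Labor input: 0.72 × 3.1 = 2.232 pp.
TFP growth = 9.3 − 6.432 = 2.868%.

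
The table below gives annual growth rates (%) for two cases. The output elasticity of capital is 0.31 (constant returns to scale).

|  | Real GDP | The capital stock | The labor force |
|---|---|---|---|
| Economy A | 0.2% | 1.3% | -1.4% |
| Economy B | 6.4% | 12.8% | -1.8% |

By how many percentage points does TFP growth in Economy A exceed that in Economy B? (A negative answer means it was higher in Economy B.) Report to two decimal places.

Labor's share = 1 − 0.31 = 0.69.
Economy A: TFP = 0.2 − 0.403 + 0.966 = 0.763%.
Economy B: TFP = 6.4 − 3.968 + 1.242 = 3.674%.
Difference = 0.763 − (3.674) = -2.911 pp.

-2.91 percentage points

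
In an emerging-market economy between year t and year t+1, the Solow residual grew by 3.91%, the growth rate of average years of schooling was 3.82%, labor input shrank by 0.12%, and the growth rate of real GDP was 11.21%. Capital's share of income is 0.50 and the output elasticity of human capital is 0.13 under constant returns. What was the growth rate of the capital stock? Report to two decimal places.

13.70%

Labor's share = 1 − 0.5 − 0.13 = 0.37.
gY = gA + 0.13×3.82 + 0.37×(-0.12) + 0.5×g.
0.5×g = 11.21 − 3.91 − 0.4522 = 6.8478.
g = 6.8478 / 0.5 = 13.6956%.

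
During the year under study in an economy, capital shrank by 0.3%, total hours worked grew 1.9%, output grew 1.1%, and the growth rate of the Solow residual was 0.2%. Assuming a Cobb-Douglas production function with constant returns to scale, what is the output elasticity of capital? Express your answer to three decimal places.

gY = gA + α·gK + (1−α)·gL, so gY − gA − gL = α(gK − gL).
1.1 − 0.2 − 1.9 = α × (-0.3 − 1.9).
-1 = -2.2 α, so α = 0.45455.

α = 0.455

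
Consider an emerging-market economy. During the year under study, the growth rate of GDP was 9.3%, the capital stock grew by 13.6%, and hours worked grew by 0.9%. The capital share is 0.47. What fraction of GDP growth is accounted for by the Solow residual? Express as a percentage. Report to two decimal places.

26.14%

Labor's share = 1 − 0.47 = 0.53.
The capital stock: 0.47 × 13.6 = 6.392 pp.
Hours worked: 0.53 × 0.9 = 0.477 pp.
TFP growth = 9.3 − 6.869 = 2.431%.
TFP share of growth = 2.431 / 9.3 × 100 = 26.1398%.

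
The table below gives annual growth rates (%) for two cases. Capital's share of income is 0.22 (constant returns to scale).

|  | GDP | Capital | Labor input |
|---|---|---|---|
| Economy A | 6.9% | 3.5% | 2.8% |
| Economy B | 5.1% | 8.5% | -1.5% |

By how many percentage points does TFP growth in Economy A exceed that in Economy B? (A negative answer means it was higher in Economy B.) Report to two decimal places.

Labor's share = 1 − 0.22 = 0.78.
Economy A: TFP = 6.9 − 0.77 − 2.184 = 3.946%.
Economy B: TFP = 5.1 − 1.87 + 1.17 = 4.4%.
Difference = 3.946 − (4.4) = -0.454 pp.

-0.45 percentage points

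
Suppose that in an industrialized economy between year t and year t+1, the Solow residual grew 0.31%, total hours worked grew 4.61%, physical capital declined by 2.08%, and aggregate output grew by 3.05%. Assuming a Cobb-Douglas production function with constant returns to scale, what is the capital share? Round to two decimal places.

α = 0.28

gY = gA + α·gK + (1−α)·gL, so gY − gA − gL = α(gK − gL).
3.05 − 0.31 − 4.61 = α × (-2.08 − 4.61).
-1.87 = -6.69 α, so α = 0.2795.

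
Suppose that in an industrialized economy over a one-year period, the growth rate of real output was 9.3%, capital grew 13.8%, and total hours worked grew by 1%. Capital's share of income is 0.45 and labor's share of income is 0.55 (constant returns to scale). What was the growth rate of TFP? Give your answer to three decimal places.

Labor's share = 1 − 0.45 = 0.55.
Capital: 0.45 × 13.8 = 6.21 pp.
Total hours worked: 0.55 × 1 = 0.55 pp.
TFP growth = 9.3 − 6.76 = 2.54%.

2.540%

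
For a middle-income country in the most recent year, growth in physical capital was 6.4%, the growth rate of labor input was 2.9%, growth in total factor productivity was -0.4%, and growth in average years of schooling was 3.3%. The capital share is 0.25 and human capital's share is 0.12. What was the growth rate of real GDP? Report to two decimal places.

Real GDP grew 3.42%.

Labor's share = 1 − 0.25 − 0.12 = 0.63.
Physical capital: 0.25 × 6.4 = 1.6 pp.
Average years of schooling: 0.12 × 3.3 = 0.396 pp.
Labor input: 0.63 × 2.9 = 1.827 pp.
Output growth = -0.4 + 3.823 = 3.423%.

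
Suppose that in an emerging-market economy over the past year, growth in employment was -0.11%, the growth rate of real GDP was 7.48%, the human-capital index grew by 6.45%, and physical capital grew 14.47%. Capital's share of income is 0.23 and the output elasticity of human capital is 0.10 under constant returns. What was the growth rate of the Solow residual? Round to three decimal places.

Labor's share = 1 − 0.23 − 0.1 = 0.67.
Physical capital: 0.23 × 14.47 = 3.3281 pp.
The human-capital index: 0.1 × 6.45 = 0.645 pp.
Employment: 0.67 × (-0.11) = -0.0737 pp.
TFP growth = 7.48 − 3.8994 = 3.5806%.

3.581%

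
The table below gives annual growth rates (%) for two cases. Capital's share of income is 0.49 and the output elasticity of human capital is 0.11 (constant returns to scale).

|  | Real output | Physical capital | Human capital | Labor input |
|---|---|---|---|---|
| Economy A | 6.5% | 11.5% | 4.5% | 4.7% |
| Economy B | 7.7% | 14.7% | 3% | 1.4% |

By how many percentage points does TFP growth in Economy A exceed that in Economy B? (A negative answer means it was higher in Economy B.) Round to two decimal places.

-1.12 percentage points

Labor's share = 1 − 0.49 − 0.11 = 0.4.
Economy A: TFP = 6.5 − 5.635 − 0.495 − 1.88 = -1.51%.
Economy B: TFP = 7.7 − 7.203 − 0.33 − 0.56 = -0.393%.
Difference = -1.51 − (-0.393) = -1.117 pp.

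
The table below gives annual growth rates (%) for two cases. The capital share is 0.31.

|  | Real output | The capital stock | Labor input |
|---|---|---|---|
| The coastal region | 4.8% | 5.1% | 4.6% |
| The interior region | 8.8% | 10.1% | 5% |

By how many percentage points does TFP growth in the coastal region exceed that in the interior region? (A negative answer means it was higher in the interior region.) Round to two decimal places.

Labor's share = 1 − 0.31 = 0.69.
The coastal region: TFP = 4.8 − 1.581 − 3.174 = 0.045%.
The interior region: TFP = 8.8 − 3.131 − 3.45 = 2.219%.
Difference = 0.045 − (2.219) = -2.174 pp.

-2.17 percentage points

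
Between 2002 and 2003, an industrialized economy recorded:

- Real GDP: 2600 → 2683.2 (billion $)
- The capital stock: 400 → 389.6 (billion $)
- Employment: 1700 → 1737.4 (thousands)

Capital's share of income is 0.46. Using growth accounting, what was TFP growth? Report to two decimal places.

Real GDP growth = (2683.2 − 2600) / 2600 = 3.2%.
The capital stock growth = (389.6 − 400) / 400 = -2.6%.
Employment growth = (1737.4 − 1700) / 1700 = 2.2%.
Labor's share = 1 − 0.46 = 0.54.
The capital stock: 0.46 × (-2.6) = -1.196 pp.
Employment: 0.54 × 2.2 = 1.188 pp.
TFP growth = 3.2 + 0.008 = 3.208%.

3.21%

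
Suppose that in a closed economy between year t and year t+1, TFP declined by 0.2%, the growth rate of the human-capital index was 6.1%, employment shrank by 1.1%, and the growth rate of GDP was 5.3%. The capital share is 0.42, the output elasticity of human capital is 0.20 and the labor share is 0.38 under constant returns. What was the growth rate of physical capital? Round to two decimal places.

Physical capital growth was 11.19%.

Labor's share = 1 − 0.42 − 0.2 = 0.38.
gY = gA + 0.2×6.1 + 0.38×(-1.1) + 0.42×g.
0.42×g = 5.3 + 0.2 − 0.802 = 4.698.
g = 4.698 / 0.42 = 11.1857%.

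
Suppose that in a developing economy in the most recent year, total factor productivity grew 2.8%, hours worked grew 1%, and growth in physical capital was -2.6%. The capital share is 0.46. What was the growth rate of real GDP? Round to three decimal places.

Real GDP grew 2.144%.

Labor's share = 1 − 0.46 = 0.54.
Physical capital: 0.46 × (-2.6) = -1.196 pp.
Hours worked: 0.54 × 1 = 0.54 pp.
Output growth = 2.8 + (-0.656) = 2.144%.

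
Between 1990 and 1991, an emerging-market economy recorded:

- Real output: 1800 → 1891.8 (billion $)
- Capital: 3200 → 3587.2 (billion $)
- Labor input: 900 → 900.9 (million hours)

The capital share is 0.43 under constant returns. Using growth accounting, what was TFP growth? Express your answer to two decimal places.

-0.16%

Real output growth = (1891.8 − 1800) / 1800 = 5.1%.
Capital growth = (3587.2 − 3200) / 3200 = 12.1%.
Labor input growth = (900.9 − 900) / 900 = 0.1%.
Labor's share = 1 − 0.43 = 0.57.
Capital: 0.43 × 12.1 = 5.203 pp.
Labor input: 0.57 × 0.1 = 0.057 pp.
TFP growth = 5.1 − 5.26 = -0.16%.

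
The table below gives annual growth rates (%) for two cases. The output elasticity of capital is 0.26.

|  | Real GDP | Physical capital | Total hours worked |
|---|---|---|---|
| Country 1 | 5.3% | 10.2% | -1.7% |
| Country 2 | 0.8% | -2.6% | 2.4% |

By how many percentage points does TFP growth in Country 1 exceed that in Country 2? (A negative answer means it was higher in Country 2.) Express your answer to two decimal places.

4.21 percentage points

Labor's share = 1 − 0.26 = 0.74.
Country 1: TFP = 5.3 − 2.652 + 1.258 = 3.906%.
Country 2: TFP = 0.8 + 0.676 − 1.776 = -0.3%.
Difference = 3.906 − (-0.3) = 4.206 pp.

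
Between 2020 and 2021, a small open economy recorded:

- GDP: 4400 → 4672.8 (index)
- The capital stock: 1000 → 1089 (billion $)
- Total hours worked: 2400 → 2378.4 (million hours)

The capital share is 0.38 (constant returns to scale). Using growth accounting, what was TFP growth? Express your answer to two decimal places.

GDP growth = (4672.8 − 4400) / 4400 = 6.2%.
The capital stock growth = (1089 − 1000) / 1000 = 8.9%.
Total hours worked growth = (2378.4 − 2400) / 2400 = -0.9%.
Labor's share = 1 − 0.38 = 0.62.
The capital stock: 0.38 × 8.9 = 3.382 pp.
Total hours worked: 0.62 × (-0.9) = -0.558 pp.
TFP growth = 6.2 − 2.824 = 3.376%.

TFP growth was 3.38%.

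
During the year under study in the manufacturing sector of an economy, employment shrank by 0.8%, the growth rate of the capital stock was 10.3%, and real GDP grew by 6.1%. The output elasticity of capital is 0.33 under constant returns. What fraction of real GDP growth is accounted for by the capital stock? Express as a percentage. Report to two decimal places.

The capital stock contributed 0.33 × 10.3 = 3.399 pp.
Share of growth = 3.399 / 6.1 × 100 = 55.7213%.

The capital stock accounted for 55.72% of growth.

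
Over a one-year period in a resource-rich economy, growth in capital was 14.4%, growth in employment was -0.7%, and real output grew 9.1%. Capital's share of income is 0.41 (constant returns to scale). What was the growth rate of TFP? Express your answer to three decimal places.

Labor's share = 1 − 0.41 = 0.59.
Capital: 0.41 × 14.4 = 5.904 pp.
Employment: 0.59 × (-0.7) = -0.413 pp.
TFP growth = 9.1 − 5.491 = 3.609%.

TFP growth was 3.609%.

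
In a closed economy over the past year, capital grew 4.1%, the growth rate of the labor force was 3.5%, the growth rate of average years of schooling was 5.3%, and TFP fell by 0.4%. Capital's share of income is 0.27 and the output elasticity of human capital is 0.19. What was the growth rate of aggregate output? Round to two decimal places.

Labor's share = 1 − 0.27 − 0.19 = 0.54.
Capital: 0.27 × 4.1 = 1.107 pp.
Average years of schooling: 0.19 × 5.3 = 1.007 pp.
The labor force: 0.54 × 3.5 = 1.89 pp.
Output growth = -0.4 + 4.004 = 3.604%.

Aggregate output grew 3.60%.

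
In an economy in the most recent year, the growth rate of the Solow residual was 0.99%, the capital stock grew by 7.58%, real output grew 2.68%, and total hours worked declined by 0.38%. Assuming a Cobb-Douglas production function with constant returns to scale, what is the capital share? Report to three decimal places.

0.260

gY = gA + α·gK + (1−α)·gL, so gY − gA − gL = α(gK − gL).
2.68 − 0.99 + 0.38 = α × (7.58 − (-0.38)).
2.07 = 7.96 α, so α = 0.26005.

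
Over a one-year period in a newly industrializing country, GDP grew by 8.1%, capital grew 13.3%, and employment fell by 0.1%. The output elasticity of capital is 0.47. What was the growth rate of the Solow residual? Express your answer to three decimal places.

The Solow residual growth was 1.902%.

Labor's share = 1 − 0.47 = 0.53.
Capital: 0.47 × 13.3 = 6.251 pp.
Employment: 0.53 × (-0.1) = -0.053 pp.
TFP growth = 8.1 − 6.198 = 1.902%.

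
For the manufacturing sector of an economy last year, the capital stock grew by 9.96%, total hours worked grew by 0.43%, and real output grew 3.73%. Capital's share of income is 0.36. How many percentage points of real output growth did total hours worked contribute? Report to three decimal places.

Labor's share = 1 − 0.36 = 0.64.
Contribution = share × growth = 0.64 × 0.43 = 0.2752 pp.

0.275 percentage points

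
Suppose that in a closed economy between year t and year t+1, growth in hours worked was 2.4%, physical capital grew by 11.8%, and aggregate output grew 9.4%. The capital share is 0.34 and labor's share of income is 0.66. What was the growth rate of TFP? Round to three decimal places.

3.804%

Labor's share = 1 − 0.34 = 0.66.
Physical capital: 0.34 × 11.8 = 4.012 pp.
Hours worked: 0.66 × 2.4 = 1.584 pp.
TFP growth = 9.4 − 5.596 = 3.804%.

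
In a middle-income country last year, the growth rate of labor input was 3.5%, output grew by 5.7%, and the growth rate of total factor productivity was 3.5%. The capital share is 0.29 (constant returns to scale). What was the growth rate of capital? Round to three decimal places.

Labor's share = 1 − 0.29 = 0.71.
gY = gA + 0.71×3.5 + 0.29×g.
0.29×g = 5.7 − 3.5 − 2.485 = -0.285.
g = -0.285 / 0.29 = -0.98276%.

-0.983%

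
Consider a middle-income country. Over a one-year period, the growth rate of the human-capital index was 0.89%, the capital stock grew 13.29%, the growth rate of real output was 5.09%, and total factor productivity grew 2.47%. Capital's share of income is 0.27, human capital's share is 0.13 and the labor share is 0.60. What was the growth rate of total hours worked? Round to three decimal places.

Labor's share = 1 − 0.27 − 0.13 = 0.6.
gY = gA + 0.27×13.29 + 0.13×0.89 + 0.6×g.
0.6×g = 5.09 − 2.47 − 3.704 = -1.084.
g = -1.084 / 0.6 = -1.80667%.

-1.807%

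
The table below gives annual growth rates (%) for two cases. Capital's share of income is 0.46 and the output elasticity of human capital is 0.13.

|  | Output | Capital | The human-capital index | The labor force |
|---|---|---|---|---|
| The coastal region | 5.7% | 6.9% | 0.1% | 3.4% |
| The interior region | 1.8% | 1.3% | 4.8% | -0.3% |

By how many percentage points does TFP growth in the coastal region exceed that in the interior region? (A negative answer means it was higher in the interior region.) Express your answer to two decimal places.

Labor's share = 1 − 0.46 − 0.13 = 0.41.
The coastal region: TFP = 5.7 − 3.174 − 0.013 − 1.394 = 1.119%.
The interior region: TFP = 1.8 − 0.598 − 0.624 + 0.123 = 0.701%.
Difference = 1.119 − (0.701) = 0.418 pp.

0.42 percentage points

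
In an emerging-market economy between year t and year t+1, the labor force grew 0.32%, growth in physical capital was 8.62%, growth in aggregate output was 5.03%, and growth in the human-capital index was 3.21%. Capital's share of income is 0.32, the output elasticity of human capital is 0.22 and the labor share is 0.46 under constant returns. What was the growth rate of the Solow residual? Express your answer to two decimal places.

Labor's share = 1 − 0.32 − 0.22 = 0.46.
Physical capital: 0.32 × 8.62 = 2.7584 pp.
The human-capital index: 0.22 × 3.21 = 0.7062 pp.
The labor force: 0.46 × 0.32 = 0.1472 pp.
TFP growth = 5.03 − 3.6118 = 1.4182%.

1.42%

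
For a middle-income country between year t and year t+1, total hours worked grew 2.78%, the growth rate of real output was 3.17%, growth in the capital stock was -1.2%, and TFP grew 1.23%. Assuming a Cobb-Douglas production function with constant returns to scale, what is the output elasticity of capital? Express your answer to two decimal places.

gY = gA + α·gK + (1−α)·gL, so gY − gA − gL = α(gK − gL).
3.17 − 1.23 − 2.78 = α × (-1.2 − 2.78).
-0.84 = -3.98 α, so α = 0.2111.

The output elasticity of capital is 0.21.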